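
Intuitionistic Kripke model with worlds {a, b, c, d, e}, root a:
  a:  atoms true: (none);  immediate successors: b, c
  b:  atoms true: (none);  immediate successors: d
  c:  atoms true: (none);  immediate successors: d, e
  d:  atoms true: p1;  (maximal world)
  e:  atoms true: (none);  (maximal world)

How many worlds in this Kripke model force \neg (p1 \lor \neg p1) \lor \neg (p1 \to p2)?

a: does not force it — a \nVdash \neg (p1 \lor \neg p1) \lor \neg (p1 \to p2): neither disjunct is forced at a.
b: forces it.
c: does not force it — c \nVdash \neg (p1 \lor \neg p1) \lor \neg (p1 \to p2): neither disjunct is forced at c.
d: forces it.
e: does not force it.
Worlds forcing the formula: {b, d}.

2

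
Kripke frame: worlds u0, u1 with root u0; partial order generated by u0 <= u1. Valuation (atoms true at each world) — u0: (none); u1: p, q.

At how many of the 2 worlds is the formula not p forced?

u0: does not force it — u0 does not force not p since u1 is accessible from u0 and u1 forces p.
u1: does not force it — u1 does not force not p since u1 is accessible from u1 and u1 forces p.
Worlds forcing the formula: { }.

0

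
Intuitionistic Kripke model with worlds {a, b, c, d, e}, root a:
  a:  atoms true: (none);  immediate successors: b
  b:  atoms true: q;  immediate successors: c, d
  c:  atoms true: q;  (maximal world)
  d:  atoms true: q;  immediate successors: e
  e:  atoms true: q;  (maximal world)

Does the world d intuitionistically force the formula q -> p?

d ||-/- q -> p: already at d itself, d ||- q but d ||-/- p.
d lacks atom p, so d ||-/- p.

No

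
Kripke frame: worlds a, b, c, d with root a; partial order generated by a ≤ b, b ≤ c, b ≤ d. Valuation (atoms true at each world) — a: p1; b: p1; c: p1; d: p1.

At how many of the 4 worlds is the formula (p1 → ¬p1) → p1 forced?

a: forces it.
b: forces it.
c: forces it.
d: forces it.
Worlds forcing the formula: {a, b, c, d}.

4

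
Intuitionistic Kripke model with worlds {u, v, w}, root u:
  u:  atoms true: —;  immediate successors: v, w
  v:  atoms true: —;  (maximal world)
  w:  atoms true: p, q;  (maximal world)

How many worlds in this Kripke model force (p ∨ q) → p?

u: forces it.
v: forces it.
w: forces it.
Worlds forcing the formula: {u, v, w}.

3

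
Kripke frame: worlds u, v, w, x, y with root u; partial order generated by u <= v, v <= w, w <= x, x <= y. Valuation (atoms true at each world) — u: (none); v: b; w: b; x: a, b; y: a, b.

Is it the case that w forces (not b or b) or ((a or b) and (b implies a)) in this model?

Yes

w forces (not b or b) or ((a or b) and (b implies a)) via the disjunct not b or b.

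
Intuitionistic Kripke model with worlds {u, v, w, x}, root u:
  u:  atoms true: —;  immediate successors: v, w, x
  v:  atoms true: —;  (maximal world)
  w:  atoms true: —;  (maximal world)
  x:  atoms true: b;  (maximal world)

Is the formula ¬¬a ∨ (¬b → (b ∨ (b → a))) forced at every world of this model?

u ⊩ ¬¬a ∨ (¬b → (b ∨ (b → a))) via the disjunct ¬b → (b ∨ (b → a)).
Since the root u forces ¬¬a ∨ (¬b → (b ∨ (b → a))) and forcing is persistent (monotone upward), every world forces it.

Yes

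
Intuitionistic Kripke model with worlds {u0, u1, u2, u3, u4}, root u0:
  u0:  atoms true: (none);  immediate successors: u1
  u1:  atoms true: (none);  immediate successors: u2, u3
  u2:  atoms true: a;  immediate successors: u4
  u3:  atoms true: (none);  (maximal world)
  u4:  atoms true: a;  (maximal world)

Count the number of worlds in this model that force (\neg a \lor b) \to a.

2

u0: does not force it — u0 \nVdash (\neg a \lor b) \to a: at the accessible world u3, u3 \Vdash \neg a \lor b but u3 \nVdash a.
u1: does not force it — u1 \nVdash (\neg a \lor b) \to a: at the accessible world u3, u3 \Vdash \neg a \lor b but u3 \nVdash a.
u2: forces it.
u3: does not force it.
u4: forces it.
Worlds forcing the formula: {u2, u4}.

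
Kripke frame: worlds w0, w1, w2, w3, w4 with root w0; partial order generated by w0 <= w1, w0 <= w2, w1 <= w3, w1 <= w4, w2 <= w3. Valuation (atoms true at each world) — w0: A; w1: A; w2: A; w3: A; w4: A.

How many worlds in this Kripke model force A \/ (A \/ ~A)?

w0: forces it.
w1: forces it.
w2: forces it.
w3: forces it.
w4: forces it.
Worlds forcing the formula: {w0, w1, w2, w3, w4}.

5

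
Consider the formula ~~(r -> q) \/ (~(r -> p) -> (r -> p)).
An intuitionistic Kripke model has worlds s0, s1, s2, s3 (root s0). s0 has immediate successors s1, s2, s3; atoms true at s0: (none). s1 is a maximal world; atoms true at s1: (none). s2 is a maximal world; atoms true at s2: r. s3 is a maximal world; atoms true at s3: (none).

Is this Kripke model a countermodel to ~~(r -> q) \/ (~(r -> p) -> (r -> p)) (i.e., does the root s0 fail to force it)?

Yes

s0 ||-/- ~~(r -> q) \/ (~(r -> p) -> (r -> p)): neither disjunct is forced at s0.
s0 ||-/- ~~(r -> q) since s2 is accessible from s0 and s2 ||- ~(r -> q).
s2 ||- ~(r -> q): no world accessible from s2 forces r -> q.
So the root s0 does not force ~~(r -> q) \/ (~(r -> p) -> (r -> p)); the model is a countermodel.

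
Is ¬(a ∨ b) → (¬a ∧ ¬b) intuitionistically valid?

This is a constructively valid De Morgan direction (negated disjunction to conjunction of negations), which is intuitionistically derivable.
From ¬(a ∨ b): if a held then a ∨ b would, contradiction — so ¬a; similarly ¬b.

Yes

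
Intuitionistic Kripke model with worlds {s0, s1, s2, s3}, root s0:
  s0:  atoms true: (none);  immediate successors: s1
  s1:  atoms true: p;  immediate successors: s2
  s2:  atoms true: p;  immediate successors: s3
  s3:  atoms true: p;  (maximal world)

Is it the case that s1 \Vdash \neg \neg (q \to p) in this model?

s1 \Vdash \neg \neg (q \to p): no world accessible from s1 forces \neg (q \to p).

Yes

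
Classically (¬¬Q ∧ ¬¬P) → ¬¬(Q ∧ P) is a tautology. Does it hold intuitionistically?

Yes

This is the distribution of double negation over conjunction, which is intuitionistically derivable.
Assume ¬¬Q, ¬¬P, and ¬(Q ∧ P). From Q we'd get ¬P (since Q ∧ P is refuted), contradicting ¬¬P; so ¬Q, contradicting ¬¬Q.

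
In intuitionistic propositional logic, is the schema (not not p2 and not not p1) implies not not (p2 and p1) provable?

Yes

This is the distribution of double negation over conjunction, which is intuitionistically derivable.
Assume not not p2, not not p1, and not (p2 and p1). From p2 we'd get not p1 (since p2 and p1 is refuted), contradicting not not p1; so not p2, contradicting not not p2.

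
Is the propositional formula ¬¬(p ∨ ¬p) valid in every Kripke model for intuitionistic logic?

Yes

This is the double negation of excluded middle, which is intuitionistically derivable.
Assuming ¬(p ∨ ¬p): from p we'd get p ∨ ¬p, so ¬p; but then p ∨ ¬p again — contradiction. Hence ¬¬(p ∨ ¬p).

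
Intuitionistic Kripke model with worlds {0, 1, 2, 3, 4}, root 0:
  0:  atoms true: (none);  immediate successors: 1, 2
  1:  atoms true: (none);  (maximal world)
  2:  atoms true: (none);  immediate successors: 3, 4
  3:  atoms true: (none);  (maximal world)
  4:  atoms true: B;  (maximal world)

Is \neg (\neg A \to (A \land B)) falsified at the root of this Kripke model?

No

0 \Vdash \neg (\neg A \to (A \land B)): no world accessible from 0 forces \neg A \to (A \land B).
So the root 0 forces \neg (\neg A \to (A \land B)); the model is not a countermodel.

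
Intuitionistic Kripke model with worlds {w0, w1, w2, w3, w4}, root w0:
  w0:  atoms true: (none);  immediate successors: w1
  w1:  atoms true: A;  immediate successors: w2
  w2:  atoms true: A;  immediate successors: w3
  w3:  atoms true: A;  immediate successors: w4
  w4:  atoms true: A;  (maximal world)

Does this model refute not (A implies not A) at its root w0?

w0 forces not (A implies not A): no world accessible from w0 forces A implies not A.
So the root w0 forces not (A implies not A); the model is not a countermodel.

No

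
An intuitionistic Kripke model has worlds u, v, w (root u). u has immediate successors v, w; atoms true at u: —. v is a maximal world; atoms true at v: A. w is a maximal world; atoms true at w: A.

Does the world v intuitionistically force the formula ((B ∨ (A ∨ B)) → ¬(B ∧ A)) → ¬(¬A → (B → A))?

v ⊮ ((B ∨ (A ∨ B)) → ¬(B ∧ A)) → ¬(¬A → (B → A)): already at v itself, v ⊩ (B ∨ (A ∨ B)) → ¬(B ∧ A) but v ⊮ ¬(¬A → (B → A)).
v ⊮ ¬(¬A → (B → A)) since v is accessible from v and v ⊩ ¬A → (B → A).
v ⊩ ¬A → (B → A) vacuously: no world accessible from v forces the antecedent ¬A.

No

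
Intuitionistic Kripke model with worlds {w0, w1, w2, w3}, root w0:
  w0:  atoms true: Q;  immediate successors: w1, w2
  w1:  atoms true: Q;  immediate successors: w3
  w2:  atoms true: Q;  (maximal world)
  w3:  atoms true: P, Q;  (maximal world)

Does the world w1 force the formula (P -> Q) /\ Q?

w1 ||- (P -> Q) /\ Q since w1 forces both conjuncts.

Yes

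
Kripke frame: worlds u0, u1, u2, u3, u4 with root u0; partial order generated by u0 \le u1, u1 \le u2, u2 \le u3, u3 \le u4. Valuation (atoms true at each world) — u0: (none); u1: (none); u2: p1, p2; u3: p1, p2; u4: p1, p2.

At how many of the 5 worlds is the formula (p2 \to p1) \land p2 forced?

u0: does not force it — u0 \nVdash (p2 \to p1) \land p2 since u0 fails p2.
u1: does not force it — u1 \nVdash (p2 \to p1) \land p2 since u1 fails p2.
u2: forces it.
u3: forces it.
u4: forces it.
Worlds forcing the formula: {u2, u3, u4}.

3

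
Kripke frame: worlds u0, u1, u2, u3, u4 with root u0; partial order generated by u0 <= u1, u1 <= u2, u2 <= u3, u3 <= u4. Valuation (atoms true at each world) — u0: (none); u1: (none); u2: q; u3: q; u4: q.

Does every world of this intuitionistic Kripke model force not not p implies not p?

u0 forces not not p implies not p vacuously: no world accessible from u0 forces the antecedent not not p.
Since the root u0 forces not not p implies not p and forcing is persistent (monotone upward), every world forces it.

Yes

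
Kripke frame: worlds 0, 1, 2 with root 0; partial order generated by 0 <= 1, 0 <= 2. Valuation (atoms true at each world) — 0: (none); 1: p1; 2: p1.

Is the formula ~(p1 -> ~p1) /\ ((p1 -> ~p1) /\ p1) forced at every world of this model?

No

Not every world: 0 ||-/- ~(p1 -> ~p1) /\ ((p1 -> ~p1) /\ p1).
0 ||-/- ~(p1 -> ~p1) /\ ((p1 -> ~p1) /\ p1) since 0 fails (p1 -> ~p1) /\ p1.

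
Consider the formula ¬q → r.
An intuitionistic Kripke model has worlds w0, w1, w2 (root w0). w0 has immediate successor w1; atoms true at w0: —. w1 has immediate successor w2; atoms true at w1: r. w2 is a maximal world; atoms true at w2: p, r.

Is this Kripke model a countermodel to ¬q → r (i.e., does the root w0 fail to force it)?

Yes

w0 ⊮ ¬q → r: already at w0 itself, w0 ⊩ ¬q but w0 ⊮ r.
w0 lacks atom r, so w0 ⊮ r.
So the root w0 does not force ¬q → r; the model is a countermodel.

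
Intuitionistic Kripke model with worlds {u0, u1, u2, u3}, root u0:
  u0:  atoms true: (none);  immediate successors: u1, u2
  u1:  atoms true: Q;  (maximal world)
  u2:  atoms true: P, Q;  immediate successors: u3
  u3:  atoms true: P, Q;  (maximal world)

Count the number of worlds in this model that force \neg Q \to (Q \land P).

u0: forces it.
u1: forces it.
u2: forces it.
u3: forces it.
Worlds forcing the formula: {u0, u1, u2, u3}.

4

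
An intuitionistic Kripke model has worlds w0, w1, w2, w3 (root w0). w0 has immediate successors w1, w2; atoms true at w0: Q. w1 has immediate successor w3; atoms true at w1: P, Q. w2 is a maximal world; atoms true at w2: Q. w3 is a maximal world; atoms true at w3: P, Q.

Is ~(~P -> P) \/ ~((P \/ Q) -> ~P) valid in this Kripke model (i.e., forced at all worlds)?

Not every world: w0 ||-/- ~(~P -> P) \/ ~((P \/ Q) -> ~P).
w0 ||-/- ~(~P -> P) \/ ~((P \/ Q) -> ~P): neither disjunct is forced at w0.
w0 ||-/- ~(~P -> P) since w1 is accessible from w0 and w1 ||- ~P -> P.
w1 ||- ~P -> P vacuously: no world accessible from w1 forces the antecedent ~P.

No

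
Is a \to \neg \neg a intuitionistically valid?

Yes

This is double-negation introduction, which is intuitionistically derivable.
If a world forces a then every accessible world forces a (persistence), so none forces \neg a; hence \neg \neg a.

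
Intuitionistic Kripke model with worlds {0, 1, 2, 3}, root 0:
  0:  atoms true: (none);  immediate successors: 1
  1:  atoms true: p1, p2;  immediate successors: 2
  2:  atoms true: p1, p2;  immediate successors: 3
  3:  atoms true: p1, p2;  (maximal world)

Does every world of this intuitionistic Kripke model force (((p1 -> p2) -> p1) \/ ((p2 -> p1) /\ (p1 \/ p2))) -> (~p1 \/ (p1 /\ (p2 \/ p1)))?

Yes

0 ||- (((p1 -> p2) -> p1) \/ ((p2 -> p1) /\ (p1 \/ p2))) -> (~p1 \/ (p1 /\ (p2 \/ p1))): every world accessible from 0 that forces ((p1 -> p2) -> p1) \/ ((p2 -> p1) /\ (p1 \/ p2)) (namely 1, 2, 3) also forces ~p1 \/ (p1 /\ (p2 \/ p1)).
Since the root 0 forces (((p1 -> p2) -> p1) \/ ((p2 -> p1) /\ (p1 \/ p2))) -> (~p1 \/ (p1 /\ (p2 \/ p1))) and forcing is persistent (monotone upward), every world forces it.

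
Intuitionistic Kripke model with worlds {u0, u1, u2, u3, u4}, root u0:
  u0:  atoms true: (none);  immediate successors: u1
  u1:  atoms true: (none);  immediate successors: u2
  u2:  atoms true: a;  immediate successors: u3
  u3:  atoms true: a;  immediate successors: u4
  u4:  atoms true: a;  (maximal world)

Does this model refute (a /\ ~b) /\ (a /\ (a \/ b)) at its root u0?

u0 ||-/- (a /\ ~b) /\ (a /\ (a \/ b)) since u0 fails a /\ ~b.
So the root u0 does not force (a /\ ~b) /\ (a /\ (a \/ b)); the model is a countermodel.

Yes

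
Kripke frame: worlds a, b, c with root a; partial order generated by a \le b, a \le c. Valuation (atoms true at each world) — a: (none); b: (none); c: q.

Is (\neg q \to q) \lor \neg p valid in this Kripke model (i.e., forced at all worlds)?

a \Vdash (\neg q \to q) \lor \neg p via the disjunct \neg p.
Since the root a forces (\neg q \to q) \lor \neg p and forcing is persistent (monotone upward), every world forces it.

Yes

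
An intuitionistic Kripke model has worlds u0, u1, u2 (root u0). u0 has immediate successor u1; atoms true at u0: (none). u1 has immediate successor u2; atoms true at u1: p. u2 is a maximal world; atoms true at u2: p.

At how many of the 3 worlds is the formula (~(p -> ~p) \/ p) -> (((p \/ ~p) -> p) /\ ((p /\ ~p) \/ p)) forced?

2

u0: does not force it — u0 ||-/- (~(p -> ~p) \/ p) -> (((p \/ ~p) -> p) /\ ((p /\ ~p) \/ p)): already at u0 itself, u0 ||- ~(p -> ~p) \/ p but u0 ||-/- ((p \/ ~p) -> p) /\ ((p /\ ~p) \/ p).
u1: forces it.
u2: forces it.
Worlds forcing the formula: {u1, u2}.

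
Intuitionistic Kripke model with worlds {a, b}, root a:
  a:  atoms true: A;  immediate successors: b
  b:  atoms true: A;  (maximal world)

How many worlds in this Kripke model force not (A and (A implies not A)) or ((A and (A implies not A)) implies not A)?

2

a: forces it.
b: forces it.
Worlds forcing the formula: {a, b}.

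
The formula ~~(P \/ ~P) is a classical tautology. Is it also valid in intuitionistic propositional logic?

This is the double negation of excluded middle, which is intuitionistically derivable.
Assuming ~(P \/ ~P): from P we'd get P \/ ~P, so ~P; but then P \/ ~P again — contradiction. Hence ~~(P \/ ~P).

Yes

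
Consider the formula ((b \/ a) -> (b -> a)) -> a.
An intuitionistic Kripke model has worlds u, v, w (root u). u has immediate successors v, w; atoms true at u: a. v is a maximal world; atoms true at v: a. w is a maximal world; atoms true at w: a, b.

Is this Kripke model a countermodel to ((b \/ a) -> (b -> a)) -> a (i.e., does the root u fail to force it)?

No

u ||- ((b \/ a) -> (b -> a)) -> a: every world accessible from u that forces (b \/ a) -> (b -> a) (namely u, v, w) also forces a.
So the root u forces ((b \/ a) -> (b -> a)) -> a; the model is not a countermodel.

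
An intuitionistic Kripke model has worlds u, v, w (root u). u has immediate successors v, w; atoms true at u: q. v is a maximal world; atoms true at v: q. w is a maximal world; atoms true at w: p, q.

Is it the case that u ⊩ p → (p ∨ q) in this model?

u ⊩ p → (p ∨ q): every world accessible from u that forces p (namely w) also forces p ∨ q.

Yes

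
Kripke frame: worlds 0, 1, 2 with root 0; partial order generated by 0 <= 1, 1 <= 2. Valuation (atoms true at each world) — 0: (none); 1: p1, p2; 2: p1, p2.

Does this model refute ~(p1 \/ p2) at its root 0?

0 ||-/- ~(p1 \/ p2) since 1 is accessible from 0 and 1 ||- p1 \/ p2.
1 ||- p1 \/ p2 via the disjunct p1.
So the root 0 does not force ~(p1 \/ p2); the model is a countermodel.

Yes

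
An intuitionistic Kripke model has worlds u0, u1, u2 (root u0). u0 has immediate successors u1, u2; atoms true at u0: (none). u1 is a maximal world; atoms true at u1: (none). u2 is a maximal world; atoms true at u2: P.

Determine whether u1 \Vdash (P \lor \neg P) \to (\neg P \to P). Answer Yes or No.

No

u1 \nVdash (P \lor \neg P) \to (\neg P \to P): already at u1 itself, u1 \Vdash P \lor \neg P but u1 \nVdash \neg P \to P.
u1 \nVdash \neg P \to P: already at u1 itself, u1 \Vdash \neg P but u1 \nVdash P.
u1 lacks atom P, so u1 \nVdash P.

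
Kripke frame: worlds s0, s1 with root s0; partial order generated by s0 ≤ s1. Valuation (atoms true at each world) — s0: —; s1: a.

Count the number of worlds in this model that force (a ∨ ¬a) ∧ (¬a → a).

s0: does not force it — s0 ⊮ (a ∨ ¬a) ∧ (¬a → a) since s0 fails a ∨ ¬a.
s1: forces it.
Worlds forcing the formula: {s1}.

1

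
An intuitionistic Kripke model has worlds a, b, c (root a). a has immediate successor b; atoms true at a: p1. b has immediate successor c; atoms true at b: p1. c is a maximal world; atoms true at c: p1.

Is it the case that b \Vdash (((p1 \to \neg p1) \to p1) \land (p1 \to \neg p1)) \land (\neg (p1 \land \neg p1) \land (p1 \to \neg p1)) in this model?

No

b \nVdash (((p1 \to \neg p1) \to p1) \land (p1 \to \neg p1)) \land (\neg (p1 \land \neg p1) \land (p1 \to \neg p1)) since b fails ((p1 \to \neg p1) \to p1) \land (p1 \to \neg p1).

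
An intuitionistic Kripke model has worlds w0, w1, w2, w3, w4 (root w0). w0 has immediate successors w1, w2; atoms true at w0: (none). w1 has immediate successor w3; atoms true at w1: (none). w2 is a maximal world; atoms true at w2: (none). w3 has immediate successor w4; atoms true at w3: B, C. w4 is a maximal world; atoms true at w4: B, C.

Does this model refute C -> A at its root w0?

w0 ||-/- C -> A: at the accessible world w3, w3 ||- C but w3 ||-/- A.
w3 lacks atom A, so w3 ||-/- A.
So the root w0 does not force C -> A; the model is a countermodel.

Yes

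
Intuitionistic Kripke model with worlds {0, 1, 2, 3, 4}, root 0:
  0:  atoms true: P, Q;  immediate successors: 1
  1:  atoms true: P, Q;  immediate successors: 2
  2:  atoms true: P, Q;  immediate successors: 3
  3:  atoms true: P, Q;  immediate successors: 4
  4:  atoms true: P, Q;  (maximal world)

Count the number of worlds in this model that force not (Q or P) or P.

5

0: forces it.
1: forces it.
2: forces it.
3: forces it.
4: forces it.
Worlds forcing the formula: {0, 1, 2, 3, 4}.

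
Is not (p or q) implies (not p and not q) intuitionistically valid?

Yes

This is a constructively valid De Morgan direction (negated disjunction to conjunction of negations), which is intuitionistically derivable.
From not (p or q): if p held then p or q would, contradiction — so not p; similarly not q.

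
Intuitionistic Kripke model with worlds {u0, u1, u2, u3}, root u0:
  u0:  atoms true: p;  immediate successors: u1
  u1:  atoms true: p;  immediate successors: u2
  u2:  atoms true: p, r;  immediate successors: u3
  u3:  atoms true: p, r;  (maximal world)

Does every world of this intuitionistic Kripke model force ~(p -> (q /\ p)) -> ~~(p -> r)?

Yes

u0 ||- ~(p -> (q /\ p)) -> ~~(p -> r): every world accessible from u0 that forces ~(p -> (q /\ p)) (namely u0, u1, u2, u3) also forces ~~(p -> r).
Since the root u0 forces ~(p -> (q /\ p)) -> ~~(p -> r) and forcing is persistent (monotone upward), every world forces it.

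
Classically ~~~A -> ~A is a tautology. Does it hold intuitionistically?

This is triple-negation reduction, which is intuitionistically derivable.
Assume ~~~A and suppose A. Then ~~A (double-negation introduction), contradicting ~~~A. So ~A.

Yes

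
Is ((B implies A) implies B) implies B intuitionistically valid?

No

This is Peirce's law, which is not intuitionistically valid.
A Kripke countermodel: worlds w0, w1; order generated by w0 <= w1; atoms true at each world — w0:{}; w1:{B}.
w0 does not force ((B implies A) implies B) implies B: already at w0 itself, w0 forces (B implies A) implies B but w0 does not force B.
w0 lacks atom B, so w0 does not force B.
So the root w0 does not force the formula.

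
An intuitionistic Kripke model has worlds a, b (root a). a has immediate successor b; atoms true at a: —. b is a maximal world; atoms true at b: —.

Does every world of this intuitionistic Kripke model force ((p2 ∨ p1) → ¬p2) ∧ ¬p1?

a ⊩ ((p2 ∨ p1) → ¬p2) ∧ ¬p1 since a forces both conjuncts.
Since the root a forces ((p2 ∨ p1) → ¬p2) ∧ ¬p1 and forcing is persistent (monotone upward), every world forces it.

Yes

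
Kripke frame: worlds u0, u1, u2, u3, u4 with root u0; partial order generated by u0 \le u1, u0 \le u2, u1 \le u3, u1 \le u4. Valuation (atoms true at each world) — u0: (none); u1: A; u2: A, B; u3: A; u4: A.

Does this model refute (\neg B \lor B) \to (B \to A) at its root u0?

No

u0 \Vdash (\neg B \lor B) \to (B \to A): every world accessible from u0 that forces \neg B \lor B (namely u1, u2, u3, u4) also forces B \to A.
So the root u0 forces (\neg B \lor B) \to (B \to A); the model is not a countermodel.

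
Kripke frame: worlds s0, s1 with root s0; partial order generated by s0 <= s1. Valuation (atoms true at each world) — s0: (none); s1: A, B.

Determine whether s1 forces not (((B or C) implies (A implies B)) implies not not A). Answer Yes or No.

No

s1 does not force not (((B or C) implies (A implies B)) implies not not A) since s1 is accessible from s1 and s1 forces ((B or C) implies (A implies B)) implies not not A.
s1 forces ((B or C) implies (A implies B)) implies not not A: every world accessible from s1 that forces (B or C) implies (A implies B) (namely s1) also forces not not A.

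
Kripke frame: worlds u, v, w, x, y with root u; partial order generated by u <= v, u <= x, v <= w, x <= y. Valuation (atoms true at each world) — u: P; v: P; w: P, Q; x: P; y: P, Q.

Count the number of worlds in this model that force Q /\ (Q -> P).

u: does not force it — u ||-/- Q /\ (Q -> P) since u fails Q.
v: does not force it — v ||-/- Q /\ (Q -> P) since v fails Q.
w: forces it.
x: does not force it.
y: forces it.
Worlds forcing the formula: {w, y}.

2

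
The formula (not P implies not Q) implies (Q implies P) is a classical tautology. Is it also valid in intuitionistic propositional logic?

No

This is the converse of contraposition, which is not intuitionistically valid.
A Kripke countermodel: worlds u, v; order generated by u <= v; atoms true at each world — u:{Q}; v:{P,Q}.
u does not force (not P implies not Q) implies (Q implies P): already at u itself, u forces not P implies not Q but u does not force Q implies P.
u does not force Q implies P: already at u itself, u forces Q but u does not force P.
u lacks atom P, so u does not force P.
So the root u does not force the formula.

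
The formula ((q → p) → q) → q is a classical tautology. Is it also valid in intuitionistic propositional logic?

This is Peirce's law, which is not intuitionistically valid.
A Kripke countermodel: worlds u0, u1; order generated by u0 ≤ u1; atoms true at each world — u0:{}; u1:{q}.
u0 ⊮ ((q → p) → q) → q: already at u0 itself, u0 ⊩ (q → p) → q but u0 ⊮ q.
u0 lacks atom q, so u0 ⊮ q.
So the root u0 does not force the formula.

No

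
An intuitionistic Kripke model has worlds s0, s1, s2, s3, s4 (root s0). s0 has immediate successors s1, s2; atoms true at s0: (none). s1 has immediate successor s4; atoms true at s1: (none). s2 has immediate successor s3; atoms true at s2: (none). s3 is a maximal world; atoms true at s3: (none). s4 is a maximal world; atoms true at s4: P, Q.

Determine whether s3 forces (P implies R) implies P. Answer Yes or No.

No

s3 does not force (P implies R) implies P: already at s3 itself, s3 forces P implies R but s3 does not force P.
s3 lacks atom P, so s3 does not force P.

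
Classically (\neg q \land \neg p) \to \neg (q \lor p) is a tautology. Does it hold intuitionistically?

This is a constructively valid De Morgan direction (conjunction of negations to negated disjunction), which is intuitionistically derivable.
If both \neg q and \neg p hold at a world, no accessible world forces q or forces p, so none forces q \lor p.

Yes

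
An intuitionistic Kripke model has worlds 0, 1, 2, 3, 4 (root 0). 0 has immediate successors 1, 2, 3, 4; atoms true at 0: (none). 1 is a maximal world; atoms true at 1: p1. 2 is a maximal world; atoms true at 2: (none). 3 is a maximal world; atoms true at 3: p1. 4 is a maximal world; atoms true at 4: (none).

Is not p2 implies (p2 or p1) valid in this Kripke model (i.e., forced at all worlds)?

Not every world: 0 does not force not p2 implies (p2 or p1).
0 does not force not p2 implies (p2 or p1): already at 0 itself, 0 forces not p2 but 0 does not force p2 or p1.
0 does not force p2 or p1: neither disjunct is forced at 0.
0 lacks atom p2, so 0 does not force p2.

No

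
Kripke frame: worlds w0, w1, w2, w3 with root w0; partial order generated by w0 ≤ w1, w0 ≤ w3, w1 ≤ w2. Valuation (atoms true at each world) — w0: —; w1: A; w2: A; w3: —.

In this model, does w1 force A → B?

No

w1 ⊮ A → B: already at w1 itself, w1 ⊩ A but w1 ⊮ B.
w1 lacks atom B, so w1 ⊮ B.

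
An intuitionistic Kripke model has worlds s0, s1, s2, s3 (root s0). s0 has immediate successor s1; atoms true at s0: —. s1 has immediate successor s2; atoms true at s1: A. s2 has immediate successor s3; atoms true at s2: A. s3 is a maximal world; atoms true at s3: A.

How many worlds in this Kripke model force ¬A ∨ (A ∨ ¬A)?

3

s0: does not force it — s0 ⊮ ¬A ∨ (A ∨ ¬A): neither disjunct is forced at s0.
s1: forces it.
s2: forces it.
s3: forces it.
Worlds forcing the formula: {s1, s2, s3}.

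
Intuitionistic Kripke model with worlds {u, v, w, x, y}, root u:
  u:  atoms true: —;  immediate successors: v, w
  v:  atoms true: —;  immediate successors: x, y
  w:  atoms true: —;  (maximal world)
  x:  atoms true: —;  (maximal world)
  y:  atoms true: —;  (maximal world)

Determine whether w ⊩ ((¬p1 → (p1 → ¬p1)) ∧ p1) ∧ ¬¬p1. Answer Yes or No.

No

w ⊮ ((¬p1 → (p1 → ¬p1)) ∧ p1) ∧ ¬¬p1 since w fails (¬p1 → (p1 → ¬p1)) ∧ p1.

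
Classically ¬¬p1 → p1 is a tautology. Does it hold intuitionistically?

This is double-negation elimination, which is not intuitionistically valid.
A Kripke countermodel: worlds s0, s1; order generated by s0 ≤ s1; atoms true at each world — s0:{}; s1:{p1}.
s0 ⊮ ¬¬p1 → p1: already at s0 itself, s0 ⊩ ¬¬p1 but s0 ⊮ p1.
s0 lacks atom p1, so s0 ⊮ p1.
So the root s0 does not force the formula.

No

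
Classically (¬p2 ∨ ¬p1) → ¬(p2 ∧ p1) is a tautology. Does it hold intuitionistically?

Yes

This is a constructively valid De Morgan direction (disjunction of negations to negated conjunction), which is intuitionistically derivable.
If ¬p2 holds at a world then no accessible world forces p2, hence none forces p2 ∧ p1; likewise for ¬p1.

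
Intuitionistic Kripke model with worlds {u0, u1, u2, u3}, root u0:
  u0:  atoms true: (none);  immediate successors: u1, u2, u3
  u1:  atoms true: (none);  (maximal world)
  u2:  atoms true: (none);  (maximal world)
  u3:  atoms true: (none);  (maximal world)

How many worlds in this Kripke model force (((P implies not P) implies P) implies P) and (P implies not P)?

u0: forces it.
u1: forces it.
u2: forces it.
u3: forces it.
Worlds forcing the formula: {u0, u1, u2, u3}.

4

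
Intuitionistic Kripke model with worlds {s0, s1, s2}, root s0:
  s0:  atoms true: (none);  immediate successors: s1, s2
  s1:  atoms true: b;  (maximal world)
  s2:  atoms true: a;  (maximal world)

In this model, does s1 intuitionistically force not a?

Yes

s1 forces not a: no world accessible from s1 forces a.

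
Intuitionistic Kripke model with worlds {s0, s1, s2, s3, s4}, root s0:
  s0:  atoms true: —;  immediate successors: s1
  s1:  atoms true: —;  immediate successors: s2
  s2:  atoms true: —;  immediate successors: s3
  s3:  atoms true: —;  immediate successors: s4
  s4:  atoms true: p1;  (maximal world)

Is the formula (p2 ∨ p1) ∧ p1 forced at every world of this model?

Not every world: s0 ⊮ (p2 ∨ p1) ∧ p1.
s0 ⊮ (p2 ∨ p1) ∧ p1 since s0 fails p2 ∨ p1.

No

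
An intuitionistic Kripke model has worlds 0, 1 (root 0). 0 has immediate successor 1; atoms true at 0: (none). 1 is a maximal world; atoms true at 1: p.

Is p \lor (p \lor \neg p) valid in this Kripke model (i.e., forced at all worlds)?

Not every world: 0 \nVdash p \lor (p \lor \neg p).
0 \nVdash p \lor (p \lor \neg p): neither disjunct is forced at 0.
0 lacks atom p, so 0 \nVdash p.

No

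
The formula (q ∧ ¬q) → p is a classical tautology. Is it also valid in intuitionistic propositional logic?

This is an instance of ex falso quodlibet, which is intuitionistically derivable.
No world can force both q and ¬q, so the antecedent q ∧ ¬q is never forced and the implication holds vacuously at every world.

Yes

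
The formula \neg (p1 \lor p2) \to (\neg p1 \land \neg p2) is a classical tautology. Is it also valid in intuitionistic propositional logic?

Yes

This is a constructively valid De Morgan direction (negated disjunction to conjunction of negations), which is intuitionistically derivable.
From \neg (p1 \lor p2): if p1 held then p1 \lor p2 would, contradiction — so \neg p1; similarly \neg p2.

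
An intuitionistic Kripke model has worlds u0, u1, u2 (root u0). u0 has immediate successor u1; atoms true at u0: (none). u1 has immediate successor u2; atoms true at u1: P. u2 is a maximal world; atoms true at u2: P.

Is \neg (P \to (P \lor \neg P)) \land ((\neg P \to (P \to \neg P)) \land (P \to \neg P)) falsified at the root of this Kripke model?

Yes

u0 \nVdash \neg (P \to (P \lor \neg P)) \land ((\neg P \to (P \to \neg P)) \land (P \to \neg P)) since u0 fails \neg (P \to (P \lor \neg P)).
So the root u0 does not force \neg (P \to (P \lor \neg P)) \land ((\neg P \to (P \to \neg P)) \land (P \to \neg P)); the model is a countermodel.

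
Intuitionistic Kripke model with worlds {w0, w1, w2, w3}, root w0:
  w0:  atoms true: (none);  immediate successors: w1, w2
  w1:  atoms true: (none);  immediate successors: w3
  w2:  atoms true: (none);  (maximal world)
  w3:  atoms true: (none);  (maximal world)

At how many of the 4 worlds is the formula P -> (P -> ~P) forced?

4

w0: forces it.
w1: forces it.
w2: forces it.
w3: forces it.
Worlds forcing the formula: {w0, w1, w2, w3}.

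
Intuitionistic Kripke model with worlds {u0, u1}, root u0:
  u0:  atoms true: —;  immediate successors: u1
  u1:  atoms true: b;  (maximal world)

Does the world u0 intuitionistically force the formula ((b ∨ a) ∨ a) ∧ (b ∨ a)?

No

u0 ⊮ ((b ∨ a) ∨ a) ∧ (b ∨ a) since u0 fails (b ∨ a) ∨ a.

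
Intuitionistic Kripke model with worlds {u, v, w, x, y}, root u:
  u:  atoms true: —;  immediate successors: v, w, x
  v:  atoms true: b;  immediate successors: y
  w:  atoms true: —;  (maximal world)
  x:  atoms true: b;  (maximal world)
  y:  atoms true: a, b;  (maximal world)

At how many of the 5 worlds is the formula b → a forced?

u: does not force it — u ⊮ b → a: at the accessible world v, v ⊩ b but v ⊮ a.
v: does not force it.
w: forces it.
x: does not force it.
y: forces it.
Worlds forcing the formula: {w, y}.

2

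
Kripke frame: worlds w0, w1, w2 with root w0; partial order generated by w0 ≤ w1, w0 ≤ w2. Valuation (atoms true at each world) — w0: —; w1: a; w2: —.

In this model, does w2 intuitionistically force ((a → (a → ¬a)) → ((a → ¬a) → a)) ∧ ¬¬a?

w2 ⊮ ((a → (a → ¬a)) → ((a → ¬a) → a)) ∧ ¬¬a since w2 fails (a → (a → ¬a)) → ((a → ¬a) → a).

No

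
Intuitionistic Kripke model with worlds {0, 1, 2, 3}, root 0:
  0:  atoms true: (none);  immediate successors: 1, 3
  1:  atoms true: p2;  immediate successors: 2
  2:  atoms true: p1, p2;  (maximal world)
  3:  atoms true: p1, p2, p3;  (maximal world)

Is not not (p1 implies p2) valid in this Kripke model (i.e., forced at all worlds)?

0 forces not not (p1 implies p2): no world accessible from 0 forces not (p1 implies p2).
Since the root 0 forces not not (p1 implies p2) and forcing is persistent (monotone upward), every world forces it.

Yes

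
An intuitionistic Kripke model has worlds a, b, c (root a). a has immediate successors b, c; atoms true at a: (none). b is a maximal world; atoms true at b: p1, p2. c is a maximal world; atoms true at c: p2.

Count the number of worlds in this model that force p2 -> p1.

a: does not force it — a ||-/- p2 -> p1: at the accessible world c, c ||- p2 but c ||-/- p1.
b: forces it.
c: does not force it — c ||-/- p2 -> p1: already at c itself, c ||- p2 but c ||-/- p1.
Worlds forcing the formula: {b}.

1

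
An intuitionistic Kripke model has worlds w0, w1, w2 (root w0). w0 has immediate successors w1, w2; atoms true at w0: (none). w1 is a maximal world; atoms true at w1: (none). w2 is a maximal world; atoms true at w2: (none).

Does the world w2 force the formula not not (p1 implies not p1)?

w2 forces not not (p1 implies not p1): no world accessible from w2 forces not (p1 implies not p1).

Yes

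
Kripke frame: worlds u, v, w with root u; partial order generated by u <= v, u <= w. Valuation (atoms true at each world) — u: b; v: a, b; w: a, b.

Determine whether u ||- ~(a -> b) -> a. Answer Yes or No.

u ||- ~(a -> b) -> a vacuously: no world accessible from u forces the antecedent ~(a -> b).

Yes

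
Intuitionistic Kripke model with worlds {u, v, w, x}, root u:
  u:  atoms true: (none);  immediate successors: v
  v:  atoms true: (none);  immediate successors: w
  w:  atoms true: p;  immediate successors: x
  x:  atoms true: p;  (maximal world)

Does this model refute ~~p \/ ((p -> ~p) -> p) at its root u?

No

u ||- ~~p \/ ((p -> ~p) -> p) via the disjunct ~~p.
So the root u forces ~~p \/ ((p -> ~p) -> p); the model is not a countermodel.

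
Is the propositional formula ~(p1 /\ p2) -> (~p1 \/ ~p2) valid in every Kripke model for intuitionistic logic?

This is the constructively invalid direction of De Morgan's law for conjunction, which is not intuitionistically valid.
A Kripke countermodel: worlds u, v, w; order generated by u <= v, u <= w; atoms true at each world — u:{}; v:{p1}; w:{p2}.
u ||-/- ~(p1 /\ p2) -> (~p1 \/ ~p2): already at u itself, u ||- ~(p1 /\ p2) but u ||-/- ~p1 \/ ~p2.
u ||-/- ~p1 \/ ~p2: neither disjunct is forced at u.
u ||-/- ~p1 since v is accessible from u and v ||- p1.
So the root u does not force the formula.

No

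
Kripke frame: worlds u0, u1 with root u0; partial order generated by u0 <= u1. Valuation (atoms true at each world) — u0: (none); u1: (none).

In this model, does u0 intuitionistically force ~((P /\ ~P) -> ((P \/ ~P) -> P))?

No

u0 ||-/- ~((P /\ ~P) -> ((P \/ ~P) -> P)) since u0 is accessible from u0 and u0 ||- (P /\ ~P) -> ((P \/ ~P) -> P).
u0 ||- (P /\ ~P) -> ((P \/ ~P) -> P) vacuously: no world accessible from u0 forces the antecedent P /\ ~P.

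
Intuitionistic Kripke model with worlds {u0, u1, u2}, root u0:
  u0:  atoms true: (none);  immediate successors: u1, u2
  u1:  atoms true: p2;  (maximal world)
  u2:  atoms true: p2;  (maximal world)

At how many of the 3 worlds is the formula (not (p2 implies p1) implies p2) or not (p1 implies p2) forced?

u0: does not force it — u0 does not force (not (p2 implies p1) implies p2) or not (p1 implies p2): neither disjunct is forced at u0.
u1: forces it.
u2: forces it.
Worlds forcing the formula: {u1, u2}.

2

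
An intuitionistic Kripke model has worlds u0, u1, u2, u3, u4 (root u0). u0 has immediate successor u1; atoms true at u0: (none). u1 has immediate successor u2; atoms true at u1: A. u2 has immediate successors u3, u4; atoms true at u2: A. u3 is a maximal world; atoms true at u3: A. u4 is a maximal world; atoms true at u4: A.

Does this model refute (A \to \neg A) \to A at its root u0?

No

u0 \Vdash (A \to \neg A) \to A vacuously: no world accessible from u0 forces the antecedent A \to \neg A.
So the root u0 forces (A \to \neg A) \to A; the model is not a countermodel.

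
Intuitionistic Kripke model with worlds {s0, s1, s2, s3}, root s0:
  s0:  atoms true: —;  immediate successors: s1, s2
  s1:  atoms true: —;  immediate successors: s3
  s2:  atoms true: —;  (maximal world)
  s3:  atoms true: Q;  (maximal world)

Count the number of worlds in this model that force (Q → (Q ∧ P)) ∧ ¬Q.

1

s0: does not force it — s0 ⊮ (Q → (Q ∧ P)) ∧ ¬Q since s0 fails Q → (Q ∧ P).
s1: does not force it.
s2: forces it.
s3: does not force it.
Worlds forcing the formula: {s2}.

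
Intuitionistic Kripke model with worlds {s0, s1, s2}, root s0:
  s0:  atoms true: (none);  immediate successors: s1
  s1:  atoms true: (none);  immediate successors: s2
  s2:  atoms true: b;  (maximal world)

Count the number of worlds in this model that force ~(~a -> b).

0

s0: does not force it — s0 ||-/- ~(~a -> b) since s2 is accessible from s0 and s2 ||- ~a -> b.
s1: does not force it — s1 ||-/- ~(~a -> b) since s2 is accessible from s1 and s2 ||- ~a -> b.
s2: does not force it — s2 ||-/- ~(~a -> b) since s2 is accessible from s2 and s2 ||- ~a -> b.
Worlds forcing the formula: { }.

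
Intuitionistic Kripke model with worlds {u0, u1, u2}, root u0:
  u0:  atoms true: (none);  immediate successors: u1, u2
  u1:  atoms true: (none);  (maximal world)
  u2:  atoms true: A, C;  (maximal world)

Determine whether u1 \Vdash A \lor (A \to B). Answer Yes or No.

Yes

u1 \Vdash A \lor (A \to B) via the disjunct A \to B.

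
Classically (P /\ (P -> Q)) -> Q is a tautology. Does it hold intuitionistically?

This is modus ponens in implicational form, which is intuitionistically derivable.
If a world forces P and P -> Q, then applying the implication at that world (which is accessible from itself) gives Q.

Yes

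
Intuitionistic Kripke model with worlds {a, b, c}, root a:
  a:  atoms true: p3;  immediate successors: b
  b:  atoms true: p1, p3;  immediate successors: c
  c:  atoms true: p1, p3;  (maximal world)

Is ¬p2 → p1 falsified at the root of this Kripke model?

Yes

a ⊮ ¬p2 → p1: already at a itself, a ⊩ ¬p2 but a ⊮ p1.
a lacks atom p1, so a ⊮ p1.
So the root a does not force ¬p2 → p1; the model is a countermodel.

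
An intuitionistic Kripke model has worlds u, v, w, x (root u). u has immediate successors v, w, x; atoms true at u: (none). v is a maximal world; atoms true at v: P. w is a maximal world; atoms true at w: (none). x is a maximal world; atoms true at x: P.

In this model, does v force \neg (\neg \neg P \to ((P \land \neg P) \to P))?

v \nVdash \neg (\neg \neg P \to ((P \land \neg P) \to P)) since v is accessible from v and v \Vdash \neg \neg P \to ((P \land \neg P) \to P).
v \Vdash \neg \neg P \to ((P \land \neg P) \to P): every world accessible from v that forces \neg \neg P (namely v) also forces (P \land \neg P) \to P.

No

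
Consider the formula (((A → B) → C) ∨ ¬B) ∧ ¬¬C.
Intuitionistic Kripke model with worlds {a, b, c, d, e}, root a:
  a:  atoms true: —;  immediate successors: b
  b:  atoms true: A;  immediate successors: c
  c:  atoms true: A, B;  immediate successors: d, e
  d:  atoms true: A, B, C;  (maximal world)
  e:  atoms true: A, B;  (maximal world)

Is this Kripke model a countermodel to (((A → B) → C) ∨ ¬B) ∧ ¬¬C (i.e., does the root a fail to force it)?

Yes

a ⊮ (((A → B) → C) ∨ ¬B) ∧ ¬¬C since a fails ((A → B) → C) ∨ ¬B.
So the root a does not force (((A → B) → C) ∨ ¬B) ∧ ¬¬C; the model is a countermodel.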